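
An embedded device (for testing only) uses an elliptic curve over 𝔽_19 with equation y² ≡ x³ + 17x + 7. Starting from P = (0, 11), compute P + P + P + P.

(16, 10)

Repeated addition: build up to 4P.
2P: tangent at (0, 11): λ = (3·0² + 17)/(2·11) ≡ 17/3. 3⁻¹ ≡ 13 (mod 19), so λ ≡ 17·13 ≡ 12.
  x = λ² - 0 - 0 = 144 - 0 ≡ 11; y = λ·(0 - 11) - 11 ≡ 9. → (11, 9)
3P: (11, 9) + (0, 11). λ = (11 - 9)/(0 - 11) ≡ 2/8 mod 19. 8⁻¹ ≡ 12 (mod 19), so λ ≡ 5.
  x = λ² - 11 - 0 = 25 - 11 ≡ 14; y = λ·(11 - 14) - 9 ≡ 14. → (14, 14)
4P: (14, 14) + (0, 11). λ = (11 - 14)/(0 - 14) ≡ 16/5 mod 19. 5⁻¹ ≡ 4 (mod 19), so λ ≡ 7.
  x = λ² - 14 - 0 = 49 - 14 ≡ 16; y = λ·(14 - 16) - 14 ≡ 10. → (16, 10)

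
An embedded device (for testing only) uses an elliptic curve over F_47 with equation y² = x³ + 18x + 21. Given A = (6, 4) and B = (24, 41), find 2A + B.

(31, 33)

First 2A:
Repeated addition: build up to 2A.
2A: tangent at (6, 4): λ = (3·6² + 18)/(2·4) ≡ 32/8. 8⁻¹ ≡ 6 (mod 47), so λ ≡ 32·6 ≡ 4.
  x = λ² - 6 - 6 = 16 - 12 ≡ 4; y = λ·(6 - 4) - 4 ≡ 4. → (4, 4)
2A = (4, 4).
Finally 2A + B:
(4, 4) + (24, 41). λ = (41 - 4)/(24 - 4) ≡ 37/20 mod 47. 20⁻¹ ≡ 40 (mod 47) since 20·40 = 800 ≡ 1, so λ ≡ 23.
  x = λ² - 4 - 24 = 529 - 28 ≡ 31; y = λ·(4 - 31) - 4 ≡ 33. → (31, 33)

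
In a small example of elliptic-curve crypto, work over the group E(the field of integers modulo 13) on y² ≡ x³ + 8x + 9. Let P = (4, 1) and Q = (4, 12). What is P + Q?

O

The two points share x = 4 and their y-coordinates satisfy 1 + 12 ≡ 0 (mod 13), so they are inverses. Their sum is O.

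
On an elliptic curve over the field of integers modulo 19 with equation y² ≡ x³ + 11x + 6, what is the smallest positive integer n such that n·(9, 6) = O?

2P: tangent at (9, 6): λ = (3·9² + 11)/(2·6) ≡ 7/12. 12⁻¹ ≡ 8 (mod 19), so λ ≡ 7·8 ≡ 18.
  x = λ² - 9 - 9 = 324 - 18 ≡ 2; y = λ·(9 - 2) - 6 ≡ 6. → (2, 6)
3P: (2, 6) + (9, 6). λ = (6 - 6)/(9 - 2) ≡ 0/7 mod 19. 7⁻¹ ≡ 11 (mod 19) since 7·11 = 77 ≡ 1, so λ ≡ 0.
  x = λ² - 2 - 9 = 0 - 11 ≡ 8; y = λ·(2 - 8) - 6 ≡ 13. → (8, 13)
4P: (8, 13) + (9, 6). λ = (6 - 13)/(9 - 8) ≡ 12/1 mod 19. 1⁻¹ ≡ 1 (mod 19), so λ ≡ 12.
  x = λ² - 8 - 9 = 144 - 17 ≡ 13; y = λ·(8 - 13) - 13 ≡ 3. → (13, 3)
5P: (13, 3) + (9, 6). λ = (6 - 3)/(9 - 13) ≡ 3/15 mod 19. 15⁻¹ ≡ 14 (mod 19), so λ ≡ 4.
  x = λ² - 13 - 9 = 16 - 22 ≡ 13; y = λ·(13 - 13) - 3 ≡ 16. → (13, 16)
6P: (13, 16) + (9, 6). λ = (6 - 16)/(9 - 13) ≡ 9/15 mod 19. 15⁻¹ ≡ 14 (mod 19), so λ ≡ 12.
  x = λ² - 13 - 9 = 144 - 22 ≡ 8; y = λ·(13 - 8) - 16 ≡ 6. → (8, 6)
7P: (8, 6) + (9, 6). λ = (6 - 6)/(9 - 8) ≡ 0/1 mod 19. 1⁻¹ ≡ 1 (mod 19) since 1·1 = 1 ≡ 1, so λ ≡ 0.
  x = λ² - 8 - 9 = 0 - 17 ≡ 2; y = λ·(8 - 2) - 6 ≡ 13. → (2, 13)
8P: (2, 13) + (9, 6). λ = (6 - 13)/(9 - 2) ≡ 12/7 mod 19. 7⁻¹ ≡ 11 (mod 19), so λ ≡ 18.
  x = λ² - 2 - 9 = 324 - 11 ≡ 9; y = λ·(2 - 9) - 13 ≡ 13. → (9, 13)
9P: (9, 13) + (9, 6): same x and y₁ ≡ -y₂, so the sum is O.
9P = O, so the order is 9.

9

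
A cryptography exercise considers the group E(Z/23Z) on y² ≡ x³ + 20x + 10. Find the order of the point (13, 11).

9

2P: tangent at (13, 11): λ = (3·13² + 20)/(2·11) ≡ 21/22. 22⁻¹ ≡ 22 (mod 23), so λ ≡ 21·22 ≡ 2.
  x = λ² - 13 - 13 = 4 - 26 ≡ 1; y = λ·(13 - 1) - 11 ≡ 13. → (1, 13)
3P: (1, 13) + (13, 11). λ = (11 - 13)/(13 - 1) ≡ 21/12 mod 23. 12⁻¹ ≡ 2 (mod 23), so λ ≡ 19.
  x = λ² - 1 - 13 = 361 - 14 ≡ 2; y = λ·(1 - 2) - 13 ≡ 14. → (2, 14)
4P: (2, 14) + (13, 11). λ = (11 - 14)/(13 - 2) ≡ 20/11 mod 23. 11⁻¹ ≡ 21 (mod 23), so λ ≡ 6.
  x = λ² - 2 - 13 = 36 - 15 ≡ 21; y = λ·(2 - 21) - 14 ≡ 10. → (21, 10)
5P: (21, 10) + (13, 11). λ = (11 - 10)/(13 - 21) ≡ 1/15 mod 23. 15⁻¹ ≡ 20 (mod 23), so λ ≡ 20.
  x = λ² - 21 - 13 = 400 - 34 ≡ 21; y = λ·(21 - 21) - 10 ≡ 13. → (21, 13)
6P: (21, 13) + (13, 11). λ = (11 - 13)/(13 - 21) ≡ 21/15 mod 23. 15⁻¹ ≡ 20 (mod 23), so λ ≡ 6.
  x = λ² - 21 - 13 = 36 - 34 ≡ 2; y = λ·(21 - 2) - 13 ≡ 9. → (2, 9)
7P: (2, 9) + (13, 11). λ = (11 - 9)/(13 - 2) ≡ 2/11 mod 23. 11⁻¹ ≡ 21 (mod 23) since 11·21 = 231 ≡ 1, so λ ≡ 19.
  x = λ² - 2 - 13 = 361 - 15 ≡ 1; y = λ·(2 - 1) - 9 ≡ 10. → (1, 10)
8P: (1, 10) + (13, 11). λ = (11 - 10)/(13 - 1) ≡ 1/12 mod 23. 12⁻¹ ≡ 2 (mod 23) since 12·2 = 24 ≡ 1, so λ ≡ 2.
  x = λ² - 1 - 13 = 4 - 14 ≡ 13; y = λ·(1 - 13) - 10 ≡ 12. → (13, 12)
9P: (13, 12) + (13, 11): same x and y₁ ≡ -y₂, so the sum is O.
9P = O, so the order is 9.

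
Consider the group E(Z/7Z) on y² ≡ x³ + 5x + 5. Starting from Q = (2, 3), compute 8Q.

Repeated addition: build up to 8Q.
2Q: tangent at (2, 3): λ = (3·2² + 5)/(2·3) ≡ 3/6. 6⁻¹ ≡ 6 (mod 7), so λ ≡ 3·6 ≡ 4.
  x = λ² - 2 - 2 = 16 - 4 ≡ 5; y = λ·(2 - 5) - 3 ≡ 6. → (5, 6)
3Q: (5, 6) + (2, 3). λ = (3 - 6)/(2 - 5) ≡ 4/4 mod 7. 4⁻¹ ≡ 2 (mod 7) since 4·2 = 8 ≡ 1, so λ ≡ 1.
  x = λ² - 5 - 2 = 1 - 7 ≡ 1; y = λ·(5 - 1) - 6 ≡ 5. → (1, 5)
4Q: (1, 5) + (2, 3). λ = (3 - 5)/(2 - 1) ≡ 5/1 mod 7. 1⁻¹ ≡ 1 (mod 7), so λ ≡ 5.
  x = λ² - 1 - 2 = 25 - 3 ≡ 1; y = λ·(1 - 1) - 5 ≡ 2. → (1, 2)
5Q: (1, 2) + (2, 3). λ = (3 - 2)/(2 - 1) ≡ 1/1 mod 7. 1⁻¹ ≡ 1 (mod 7) since 1·1 = 1 ≡ 1, so λ ≡ 1.
  x = λ² - 1 - 2 = 1 - 3 ≡ 5; y = λ·(1 - 5) - 2 ≡ 1. → (5, 1)
6Q: (5, 1) + (2, 3). λ = (3 - 1)/(2 - 5) ≡ 2/4 mod 7. 4⁻¹ ≡ 2 (mod 7) since 4·2 = 8 ≡ 1, so λ ≡ 4.
  x = λ² - 5 - 2 = 16 - 7 ≡ 2; y = λ·(5 - 2) - 1 ≡ 4. → (2, 4)
7Q: (2, 4) + (2, 3): same x and y₁ ≡ -y₂, so the sum is O.
8Q: O + (2, 3) = (2, 3) (identity).

(2, 3)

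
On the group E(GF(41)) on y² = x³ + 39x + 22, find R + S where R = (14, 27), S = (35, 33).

(13, 26)

(14, 27) + (35, 33). λ = (33 - 27)/(35 - 14) ≡ 6/21 mod 41. 21⁻¹ ≡ 2 (mod 41), so λ ≡ 12.
  x = λ² - 14 - 35 = 144 - 49 ≡ 13; y = λ·(14 - 13) - 27 ≡ 26. → (13, 26)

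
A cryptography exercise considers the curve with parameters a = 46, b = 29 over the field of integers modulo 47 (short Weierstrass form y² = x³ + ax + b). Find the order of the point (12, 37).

5

2P: tangent at (12, 37): λ = (3·12² + 46)/(2·37) ≡ 8/27. 27⁻¹ ≡ 7 (mod 47), so λ ≡ 8·7 ≡ 9.
  x = λ² - 12 - 12 = 81 - 24 ≡ 10; y = λ·(12 - 10) - 37 ≡ 28. → (10, 28)
3P: (10, 28) + (12, 37). λ = (37 - 28)/(12 - 10) ≡ 9/2 mod 47. 2⁻¹ ≡ 24 (mod 47), so λ ≡ 28.
  x = λ² - 10 - 12 = 784 - 22 ≡ 10; y = λ·(10 - 10) - 28 ≡ 19. → (10, 19)
4P: (10, 19) + (12, 37). λ = (37 - 19)/(12 - 10) ≡ 18/2 mod 47. 2⁻¹ ≡ 24 (mod 47) since 2·24 = 48 ≡ 1, so λ ≡ 9.
  x = λ² - 10 - 12 = 81 - 22 ≡ 12; y = λ·(10 - 12) - 19 ≡ 10. → (12, 10)
5P: (12, 10) + (12, 37): same x and y₁ ≡ -y₂, so the sum is ∞.
5P = ∞, so the order is 5.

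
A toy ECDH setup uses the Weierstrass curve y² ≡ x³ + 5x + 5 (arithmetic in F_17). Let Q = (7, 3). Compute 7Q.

Double-and-add on 7 = (111)₂. Start with Q = (7, 3) for the leading 1-bit.
double: tangent at (7, 3): λ = (3·7² + 5)/(2·3) ≡ 16/6. 6⁻¹ ≡ 3 (mod 17) since 6·3 = 18 ≡ 1, so λ ≡ 16·3 ≡ 14.
  x = λ² - 7 - 7 = 196 - 14 ≡ 12; y = λ·(7 - 12) - 3 ≡ 12. → (12, 12)
add Q: (12, 12) + (7, 3). λ = (3 - 12)/(7 - 12) ≡ 8/12 mod 17. 12⁻¹ ≡ 10 (mod 17) since 12·10 = 120 ≡ 1, so λ ≡ 12.
  x = λ² - 12 - 7 = 144 - 19 ≡ 6; y = λ·(12 - 6) - 12 ≡ 9. → (6, 9)
double: tangent at (6, 9): λ = (3·6² + 5)/(2·9) ≡ 11/1. 1⁻¹ ≡ 1 (mod 17), so λ ≡ 11·1 ≡ 11.
  x = λ² - 6 - 6 = 121 - 12 ≡ 7; y = λ·(6 - 7) - 9 ≡ 14. → (7, 14)
add Q: (7, 14) + (7, 3): same x and y₁ ≡ -y₂, so the sum is O.

O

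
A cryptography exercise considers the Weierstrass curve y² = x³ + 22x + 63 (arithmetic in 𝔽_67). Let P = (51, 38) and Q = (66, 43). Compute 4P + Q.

(47, 20)

First 4P:
Repeated addition: build up to 4P.
2P: tangent at (51, 38): λ = (3·51² + 22)/(2·38) ≡ 53/9. 9⁻¹ ≡ 15 (mod 67), so λ ≡ 53·15 ≡ 58.
  x = λ² - 51 - 51 = 3364 - 102 ≡ 46; y = λ·(51 - 46) - 38 ≡ 51. → (46, 51)
3P: (46, 51) + (51, 38). λ = (38 - 51)/(51 - 46) ≡ 54/5 mod 67. 5⁻¹ ≡ 27 (mod 67), so λ ≡ 51.
  x = λ² - 46 - 51 = 2601 - 97 ≡ 25; y = λ·(46 - 25) - 51 ≡ 15. → (25, 15)
4P: (25, 15) + (51, 38). λ = (38 - 15)/(51 - 25) ≡ 23/26 mod 67. 26⁻¹ ≡ 49 (mod 67), so λ ≡ 55.
  x = λ² - 25 - 51 = 3025 - 76 ≡ 1; y = λ·(25 - 1) - 15 ≡ 32. → (1, 32)
4P = (1, 32).
Finally 4P + Q:
(1, 32) + (66, 43). λ = (43 - 32)/(66 - 1) ≡ 11/65 mod 67. 65⁻¹ ≡ 33 (mod 67), so λ ≡ 28.
  x = λ² - 1 - 66 = 784 - 67 ≡ 47; y = λ·(1 - 47) - 32 ≡ 20. → (47, 20)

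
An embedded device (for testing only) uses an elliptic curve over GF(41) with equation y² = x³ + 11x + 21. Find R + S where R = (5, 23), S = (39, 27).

(40, 38)

(5, 23) + (39, 27). λ = (27 - 23)/(39 - 5) ≡ 4/34 mod 41. 34⁻¹ ≡ 35 (mod 41), so λ ≡ 17.
  x = λ² - 5 - 39 = 289 - 44 ≡ 40; y = λ·(5 - 40) - 23 ≡ 38. → (40, 38)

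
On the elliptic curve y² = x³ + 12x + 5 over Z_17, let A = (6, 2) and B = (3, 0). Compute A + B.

(6, 2) + (3, 0). λ = (0 - 2)/(3 - 6) ≡ 15/14 mod 17. 14⁻¹ ≡ 11 (mod 17) since 14·11 = 154 ≡ 1, so λ ≡ 12.
  x = λ² - 6 - 3 = 144 - 9 ≡ 16; y = λ·(6 - 16) - 2 ≡ 14. → (16, 14)

(16, 14)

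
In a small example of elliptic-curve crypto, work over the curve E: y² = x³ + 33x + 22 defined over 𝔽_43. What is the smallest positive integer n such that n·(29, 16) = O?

2P: tangent at (29, 16): λ = (3·29² + 33)/(2·16) ≡ 19/32. 32⁻¹ ≡ 39 (mod 43), so λ ≡ 19·39 ≡ 10.
  x = λ² - 29 - 29 = 100 - 58 ≡ 42; y = λ·(29 - 42) - 16 ≡ 26. → (42, 26)
3P: (42, 26) + (29, 16). λ = (16 - 26)/(29 - 42) ≡ 33/30 mod 43. 30⁻¹ ≡ 33 (mod 43) since 30·33 = 990 ≡ 1, so λ ≡ 14.
  x = λ² - 42 - 29 = 196 - 71 ≡ 39; y = λ·(42 - 39) - 26 ≡ 16. → (39, 16)
4P: (39, 16) + (29, 16). λ = (16 - 16)/(29 - 39) ≡ 0/33 mod 43. 33⁻¹ ≡ 30 (mod 43), so λ ≡ 0.
  x = λ² - 39 - 29 = 0 - 68 ≡ 18; y = λ·(39 - 18) - 16 ≡ 27. → (18, 27)
5P: (18, 27) + (29, 16). λ = (16 - 27)/(29 - 18) ≡ 32/11 mod 43. 11⁻¹ ≡ 4 (mod 43), so λ ≡ 42.
  x = λ² - 18 - 29 = 1764 - 47 ≡ 40; y = λ·(18 - 40) - 27 ≡ 38. → (40, 38)
6P: (40, 38) + (29, 16). λ = (16 - 38)/(29 - 40) ≡ 21/32 mod 43. 32⁻¹ ≡ 39 (mod 43), so λ ≡ 2.
  x = λ² - 40 - 29 = 4 - 69 ≡ 21; y = λ·(40 - 21) - 38 ≡ 0. → (21, 0)
7P: (21, 0) + (29, 16). λ = (16 - 0)/(29 - 21) ≡ 16/8 mod 43. 8⁻¹ ≡ 27 (mod 43), so λ ≡ 2.
  x = λ² - 21 - 29 = 4 - 50 ≡ 40; y = λ·(21 - 40) - 0 ≡ 5. → (40, 5)
8P: (40, 5) + (29, 16). λ = (16 - 5)/(29 - 40) ≡ 11/32 mod 43. 32⁻¹ ≡ 39 (mod 43) since 32·39 = 1248 ≡ 1, so λ ≡ 42.
  x = λ² - 40 - 29 = 1764 - 69 ≡ 18; y = λ·(40 - 18) - 5 ≡ 16. → (18, 16)
9P: (18, 16) + (29, 16). λ = (16 - 16)/(29 - 18) ≡ 0/11 mod 43. 11⁻¹ ≡ 4 (mod 43), so λ ≡ 0.
  x = λ² - 18 - 29 = 0 - 47 ≡ 39; y = λ·(18 - 39) - 16 ≡ 27. → (39, 27)
10P: (39, 27) + (29, 16). λ = (16 - 27)/(29 - 39) ≡ 32/33 mod 43. 33⁻¹ ≡ 30 (mod 43) since 33·30 = 990 ≡ 1, so λ ≡ 14.
  x = λ² - 39 - 29 = 196 - 68 ≡ 42; y = λ·(39 - 42) - 27 ≡ 17. → (42, 17)
11P: (42, 17) + (29, 16). λ = (16 - 17)/(29 - 42) ≡ 42/30 mod 43. 30⁻¹ ≡ 33 (mod 43) since 30·33 = 990 ≡ 1, so λ ≡ 10.
  x = λ² - 42 - 29 = 100 - 71 ≡ 29; y = λ·(42 - 29) - 17 ≡ 27. → (29, 27)
12P: (29, 27) + (29, 16): same x and y₁ ≡ -y₂, so the sum is O.
12P = O, so the order is 12.

12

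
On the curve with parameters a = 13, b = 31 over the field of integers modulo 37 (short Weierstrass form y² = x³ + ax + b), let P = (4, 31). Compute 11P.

(32, 10)

Repeated addition: build up to 11P.
2P: tangent at (4, 31): λ = (3·4² + 13)/(2·31) ≡ 24/25. 25⁻¹ ≡ 3 (mod 37) since 25·3 = 75 ≡ 1, so λ ≡ 24·3 ≡ 35.
  x = λ² - 4 - 4 = 1225 - 8 ≡ 33; y = λ·(4 - 33) - 31 ≡ 27. → (33, 27)
3P: (33, 27) + (4, 31). λ = (31 - 27)/(4 - 33) ≡ 4/8 mod 37. 8⁻¹ ≡ 14 (mod 37) since 8·14 = 112 ≡ 1, so λ ≡ 19.
  x = λ² - 33 - 4 = 361 - 37 ≡ 28; y = λ·(33 - 28) - 27 ≡ 31. → (28, 31)
4P: (28, 31) + (4, 31). λ = (31 - 31)/(4 - 28) ≡ 0/13 mod 37. 13⁻¹ ≡ 20 (mod 37), so λ ≡ 0.
  x = λ² - 28 - 4 = 0 - 32 ≡ 5; y = λ·(28 - 5) - 31 ≡ 6. → (5, 6)
5P: (5, 6) + (4, 31). λ = (31 - 6)/(4 - 5) ≡ 25/36 mod 37. 36⁻¹ ≡ 36 (mod 37), so λ ≡ 12.
  x = λ² - 5 - 4 = 144 - 9 ≡ 24; y = λ·(5 - 24) - 6 ≡ 25. → (24, 25)
6P: (24, 25) + (4, 31). λ = (31 - 25)/(4 - 24) ≡ 6/17 mod 37. 17⁻¹ ≡ 24 (mod 37) since 17·24 = 408 ≡ 1, so λ ≡ 33.
  x = λ² - 24 - 4 = 1089 - 28 ≡ 25; y = λ·(24 - 25) - 25 ≡ 16. → (25, 16)
7P: (25, 16) + (4, 31). λ = (31 - 16)/(4 - 25) ≡ 15/16 mod 37. 16⁻¹ ≡ 7 (mod 37) since 16·7 = 112 ≡ 1, so λ ≡ 31.
  x = λ² - 25 - 4 = 961 - 29 ≡ 7; y = λ·(25 - 7) - 16 ≡ 24. → (7, 24)
8P: (7, 24) + (4, 31). λ = (31 - 24)/(4 - 7) ≡ 7/34 mod 37. 34⁻¹ ≡ 12 (mod 37), so λ ≡ 10.
  x = λ² - 7 - 4 = 100 - 11 ≡ 15; y = λ·(7 - 15) - 24 ≡ 7. → (15, 7)
9P: (15, 7) + (4, 31). λ = (31 - 7)/(4 - 15) ≡ 24/26 mod 37. 26⁻¹ ≡ 10 (mod 37) since 26·10 = 260 ≡ 1, so λ ≡ 18.
  x = λ² - 15 - 4 = 324 - 19 ≡ 9; y = λ·(15 - 9) - 7 ≡ 27. → (9, 27)
10P: (9, 27) + (4, 31). λ = (31 - 27)/(4 - 9) ≡ 4/32 mod 37. 32⁻¹ ≡ 22 (mod 37) since 32·22 = 704 ≡ 1, so λ ≡ 14.
  x = λ² - 9 - 4 = 196 - 13 ≡ 35; y = λ·(9 - 35) - 27 ≡ 16. → (35, 16)
11P: (35, 16) + (4, 31). λ = (31 - 16)/(4 - 35) ≡ 15/6 mod 37. 6⁻¹ ≡ 31 (mod 37), so λ ≡ 21.
  x = λ² - 35 - 4 = 441 - 39 ≡ 32; y = λ·(35 - 32) - 16 ≡ 10. → (32, 10)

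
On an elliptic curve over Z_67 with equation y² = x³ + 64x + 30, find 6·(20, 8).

Write P = (20, 8).
Double-and-add on 6 = (110)₂. Start with P = (20, 8) for the leading 1-bit.
double: tangent at (20, 8): λ = (3·20² + 64)/(2·8) ≡ 58/16. 16⁻¹ ≡ 21 (mod 67), so λ ≡ 58·21 ≡ 12.
  x = λ² - 20 - 20 = 144 - 40 ≡ 37; y = λ·(20 - 37) - 8 ≡ 56. → (37, 56)
add P: (37, 56) + (20, 8). λ = (8 - 56)/(20 - 37) ≡ 19/50 mod 67. 50⁻¹ ≡ 63 (mod 67), so λ ≡ 58.
  x = λ² - 37 - 20 = 3364 - 57 ≡ 24; y = λ·(37 - 24) - 56 ≡ 28. → (24, 28)
double: tangent at (24, 28): λ = (3·24² + 64)/(2·28) ≡ 50/56. 56⁻¹ ≡ 6 (mod 67), so λ ≡ 50·6 ≡ 32.
  x = λ² - 24 - 24 = 1024 - 48 ≡ 38; y = λ·(24 - 38) - 28 ≡ 60. → (38, 60)

(38, 60)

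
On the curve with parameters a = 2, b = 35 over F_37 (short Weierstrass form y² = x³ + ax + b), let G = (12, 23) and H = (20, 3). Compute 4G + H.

First 4G:
Repeated addition: build up to 4G.
2G: tangent at (12, 23): λ = (3·12² + 2)/(2·23) ≡ 27/9. 9⁻¹ ≡ 33 (mod 37) since 9·33 = 297 ≡ 1, so λ ≡ 27·33 ≡ 3.
  x = λ² - 12 - 12 = 9 - 24 ≡ 22; y = λ·(12 - 22) - 23 ≡ 21. → (22, 21)
3G: (22, 21) + (12, 23). λ = (23 - 21)/(12 - 22) ≡ 2/27 mod 37. 27⁻¹ ≡ 11 (mod 37), so λ ≡ 22.
  x = λ² - 22 - 12 = 484 - 34 ≡ 6; y = λ·(22 - 6) - 21 ≡ 35. → (6, 35)
4G: (6, 35) + (12, 23). λ = (23 - 35)/(12 - 6) ≡ 25/6 mod 37. 6⁻¹ ≡ 31 (mod 37), so λ ≡ 35.
  x = λ² - 6 - 12 = 1225 - 18 ≡ 23; y = λ·(6 - 23) - 35 ≡ 36. → (23, 36)
4G = (23, 36).
Finally 4G + H:
(23, 36) + (20, 3). λ = (3 - 36)/(20 - 23) ≡ 4/34 mod 37. 34⁻¹ ≡ 12 (mod 37), so λ ≡ 11.
  x = λ² - 23 - 20 = 121 - 43 ≡ 4; y = λ·(23 - 4) - 36 ≡ 25. → (4, 25)

(4, 25)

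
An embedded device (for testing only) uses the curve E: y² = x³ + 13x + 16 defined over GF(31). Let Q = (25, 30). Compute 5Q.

Repeated addition: build up to 5Q.
2Q: tangent at (25, 30): λ = (3·25² + 13)/(2·30) ≡ 28/29. 29⁻¹ ≡ 15 (mod 31), so λ ≡ 28·15 ≡ 17.
  x = λ² - 25 - 25 = 289 - 50 ≡ 22; y = λ·(25 - 22) - 30 ≡ 21. → (22, 21)
3Q: (22, 21) + (25, 30). λ = (30 - 21)/(25 - 22) ≡ 9/3 mod 31. 3⁻¹ ≡ 21 (mod 31), so λ ≡ 3.
  x = λ² - 22 - 25 = 9 - 47 ≡ 24; y = λ·(22 - 24) - 21 ≡ 4. → (24, 4)
4Q: (24, 4) + (25, 30). λ = (30 - 4)/(25 - 24) ≡ 26/1 mod 31. 1⁻¹ ≡ 1 (mod 31) since 1·1 = 1 ≡ 1, so λ ≡ 26.
  x = λ² - 24 - 25 = 676 - 49 ≡ 7; y = λ·(24 - 7) - 4 ≡ 4. → (7, 4)
5Q: (7, 4) + (25, 30). λ = (30 - 4)/(25 - 7) ≡ 26/18 mod 31. 18⁻¹ ≡ 19 (mod 31), so λ ≡ 29.
  x = λ² - 7 - 25 = 841 - 32 ≡ 3; y = λ·(7 - 3) - 4 ≡ 19. → (3, 19)

(3, 19)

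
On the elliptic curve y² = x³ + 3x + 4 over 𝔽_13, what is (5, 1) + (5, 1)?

tangent at (5, 1): λ = (3·5² + 3)/(2·1) ≡ 0/2. 2⁻¹ ≡ 7 (mod 13), so λ ≡ 0·7 ≡ 0.
  x = λ² - 5 - 5 = 0 - 10 ≡ 3; y = λ·(5 - 3) - 1 ≡ 12. → (3, 12)

(3, 12)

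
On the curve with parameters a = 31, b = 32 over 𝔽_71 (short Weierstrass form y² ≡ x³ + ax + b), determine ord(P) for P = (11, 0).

2P: (11, 0) + (11, 0): same x and y₁ ≡ -y₂, so the sum is the point at infinity.
2P = the point at infinity, so the order is 2.

2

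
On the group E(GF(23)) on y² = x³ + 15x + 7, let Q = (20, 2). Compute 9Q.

(20, 2)

Repeated addition: build up to 9Q.
2Q: tangent at (20, 2): λ = (3·20² + 15)/(2·2) ≡ 19/4. 4⁻¹ ≡ 6 (mod 23) since 4·6 = 24 ≡ 1, so λ ≡ 19·6 ≡ 22.
  x = λ² - 20 - 20 = 484 - 40 ≡ 7; y = λ·(20 - 7) - 2 ≡ 8. → (7, 8)
3Q: (7, 8) + (20, 2). λ = (2 - 8)/(20 - 7) ≡ 17/13 mod 23. 13⁻¹ ≡ 16 (mod 23), so λ ≡ 19.
  x = λ² - 7 - 20 = 361 - 27 ≡ 12; y = λ·(7 - 12) - 8 ≡ 12. → (12, 12)
4Q: (12, 12) + (20, 2). λ = (2 - 12)/(20 - 12) ≡ 13/8 mod 23. 8⁻¹ ≡ 3 (mod 23) since 8·3 = 24 ≡ 1, so λ ≡ 16.
  x = λ² - 12 - 20 = 256 - 32 ≡ 17; y = λ·(12 - 17) - 12 ≡ 0. → (17, 0)
5Q: (17, 0) + (20, 2). λ = (2 - 0)/(20 - 17) ≡ 2/3 mod 23. 3⁻¹ ≡ 8 (mod 23), so λ ≡ 16.
  x = λ² - 17 - 20 = 256 - 37 ≡ 12; y = λ·(17 - 12) - 0 ≡ 11. → (12, 11)
6Q: (12, 11) + (20, 2). λ = (2 - 11)/(20 - 12) ≡ 14/8 mod 23. 8⁻¹ ≡ 3 (mod 23), so λ ≡ 19.
  x = λ² - 12 - 20 = 361 - 32 ≡ 7; y = λ·(12 - 7) - 11 ≡ 15. → (7, 15)
7Q: (7, 15) + (20, 2). λ = (2 - 15)/(20 - 7) ≡ 10/13 mod 23. 13⁻¹ ≡ 16 (mod 23), so λ ≡ 22.
  x = λ² - 7 - 20 = 484 - 27 ≡ 20; y = λ·(7 - 20) - 15 ≡ 21. → (20, 21)
8Q: (20, 21) + (20, 2): same x and y₁ ≡ -y₂, so the sum is 𝒪.
9Q: 𝒪 + (20, 2) = (20, 2) (identity).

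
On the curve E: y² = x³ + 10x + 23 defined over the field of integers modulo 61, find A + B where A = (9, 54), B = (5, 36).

(9, 54) + (5, 36). λ = (36 - 54)/(5 - 9) ≡ 43/57 mod 61. 57⁻¹ ≡ 15 (mod 61), so λ ≡ 35.
  x = λ² - 9 - 5 = 1225 - 14 ≡ 52; y = λ·(9 - 52) - 54 ≡ 27. → (52, 27)

(52, 27)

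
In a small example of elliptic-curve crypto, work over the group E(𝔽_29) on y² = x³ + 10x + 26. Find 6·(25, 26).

Write G = (25, 26).
Repeated addition: build up to 6G.
2G: tangent at (25, 26): λ = (3·25² + 10)/(2·26) ≡ 0/23. 23⁻¹ ≡ 24 (mod 29), so λ ≡ 0·24 ≡ 0.
  x = λ² - 25 - 25 = 0 - 50 ≡ 8; y = λ·(25 - 8) - 26 ≡ 3. → (8, 3)
3G: (8, 3) + (25, 26). λ = (26 - 3)/(25 - 8) ≡ 23/17 mod 29. 17⁻¹ ≡ 12 (mod 29) since 17·12 = 204 ≡ 1, so λ ≡ 15.
  x = λ² - 8 - 25 = 225 - 33 ≡ 18; y = λ·(8 - 18) - 3 ≡ 21. → (18, 21)
4G: (18, 21) + (25, 26). λ = (26 - 21)/(25 - 18) ≡ 5/7 mod 29. 7⁻¹ ≡ 25 (mod 29), so λ ≡ 9.
  x = λ² - 18 - 25 = 81 - 43 ≡ 9; y = λ·(18 - 9) - 21 ≡ 2. → (9, 2)
5G: (9, 2) + (25, 26). λ = (26 - 2)/(25 - 9) ≡ 24/16 mod 29. 16⁻¹ ≡ 20 (mod 29), so λ ≡ 16.
  x = λ² - 9 - 25 = 256 - 34 ≡ 19; y = λ·(9 - 19) - 2 ≡ 12. → (19, 12)
6G: (19, 12) + (25, 26). λ = (26 - 12)/(25 - 19) ≡ 14/6 mod 29. 6⁻¹ ≡ 5 (mod 29), so λ ≡ 12.
  x = λ² - 19 - 25 = 144 - 44 ≡ 13; y = λ·(19 - 13) - 12 ≡ 2. → (13, 2)

(13, 2)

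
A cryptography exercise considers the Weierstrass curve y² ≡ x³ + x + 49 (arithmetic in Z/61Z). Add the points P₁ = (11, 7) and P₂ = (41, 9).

(25, 49)

(11, 7) + (41, 9). λ = (9 - 7)/(41 - 11) ≡ 2/30 mod 61. 30⁻¹ ≡ 59 (mod 61) since 30·59 = 1770 ≡ 1, so λ ≡ 57.
  x = λ² - 11 - 41 = 3249 - 52 ≡ 25; y = λ·(11 - 25) - 7 ≡ 49. → (25, 49)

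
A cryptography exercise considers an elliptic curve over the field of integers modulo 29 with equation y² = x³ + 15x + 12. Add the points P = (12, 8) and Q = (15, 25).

(12, 8) + (15, 25). λ = (25 - 8)/(15 - 12) ≡ 17/3 mod 29. 3⁻¹ ≡ 10 (mod 29), so λ ≡ 25.
  x = λ² - 12 - 15 = 625 - 27 ≡ 18; y = λ·(12 - 18) - 8 ≡ 16. → (18, 16)

(18, 16)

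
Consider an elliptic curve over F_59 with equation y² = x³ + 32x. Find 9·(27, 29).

Write Q = (27, 29).
Repeated addition: build up to 9Q.
2Q: tangent at (27, 29): λ = (3·27² + 32)/(2·29) ≡ 36/58. 58⁻¹ ≡ 58 (mod 59) since 58·58 = 3364 ≡ 1, so λ ≡ 36·58 ≡ 23.
  x = λ² - 27 - 27 = 529 - 54 ≡ 3; y = λ·(27 - 3) - 29 ≡ 51. → (3, 51)
3Q: (3, 51) + (27, 29). λ = (29 - 51)/(27 - 3) ≡ 37/24 mod 59. 24⁻¹ ≡ 32 (mod 59), so λ ≡ 4.
  x = λ² - 3 - 27 = 16 - 30 ≡ 45; y = λ·(3 - 45) - 51 ≡ 17. → (45, 17)
4Q: (45, 17) + (27, 29). λ = (29 - 17)/(27 - 45) ≡ 12/41 mod 59. 41⁻¹ ≡ 36 (mod 59), so λ ≡ 19.
  x = λ² - 45 - 27 = 361 - 72 ≡ 53; y = λ·(45 - 53) - 17 ≡ 8. → (53, 8)
5Q: (53, 8) + (27, 29). λ = (29 - 8)/(27 - 53) ≡ 21/33 mod 59. 33⁻¹ ≡ 34 (mod 59), so λ ≡ 6.
  x = λ² - 53 - 27 = 36 - 80 ≡ 15; y = λ·(53 - 15) - 8 ≡ 43. → (15, 43)
6Q: (15, 43) + (27, 29). λ = (29 - 43)/(27 - 15) ≡ 45/12 mod 59. 12⁻¹ ≡ 5 (mod 59), so λ ≡ 48.
  x = λ² - 15 - 27 = 2304 - 42 ≡ 20; y = λ·(15 - 20) - 43 ≡ 12. → (20, 12)
7Q: (20, 12) + (27, 29). λ = (29 - 12)/(27 - 20) ≡ 17/7 mod 59. 7⁻¹ ≡ 17 (mod 59) since 7·17 = 119 ≡ 1, so λ ≡ 53.
  x = λ² - 20 - 27 = 2809 - 47 ≡ 48; y = λ·(20 - 48) - 12 ≡ 38. → (48, 38)
8Q: (48, 38) + (27, 29). λ = (29 - 38)/(27 - 48) ≡ 50/38 mod 59. 38⁻¹ ≡ 14 (mod 59), so λ ≡ 51.
  x = λ² - 48 - 27 = 2601 - 75 ≡ 48; y = λ·(48 - 48) - 38 ≡ 21. → (48, 21)
9Q: (48, 21) + (27, 29). λ = (29 - 21)/(27 - 48) ≡ 8/38 mod 59. 38⁻¹ ≡ 14 (mod 59) since 38·14 = 532 ≡ 1, so λ ≡ 53.
  x = λ² - 48 - 27 = 2809 - 75 ≡ 20; y = λ·(48 - 20) - 21 ≡ 47. → (20, 47)

(20, 47)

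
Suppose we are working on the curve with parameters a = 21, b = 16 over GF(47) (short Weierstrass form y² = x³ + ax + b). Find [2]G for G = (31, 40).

tangent at (31, 40): λ = (3·31² + 21)/(2·40) ≡ 37/33. 33⁻¹ ≡ 10 (mod 47), so λ ≡ 37·10 ≡ 41.
  x = λ² - 31 - 31 = 1681 - 62 ≡ 21; y = λ·(31 - 21) - 40 ≡ 41. → (21, 41)

(21, 41)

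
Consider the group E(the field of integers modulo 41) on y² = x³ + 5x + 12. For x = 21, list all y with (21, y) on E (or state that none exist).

none

x³ + 5x + 12 = 9378 ≡ 30 (mod 41).
30 is a non-residue mod 41; no y exists.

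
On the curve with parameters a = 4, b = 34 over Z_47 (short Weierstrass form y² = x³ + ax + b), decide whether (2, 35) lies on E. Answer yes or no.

y² = 35² ≡ 3; x³ + 4x + 34 = 50 ≡ 3 (mod 47). 3 = 3.

yes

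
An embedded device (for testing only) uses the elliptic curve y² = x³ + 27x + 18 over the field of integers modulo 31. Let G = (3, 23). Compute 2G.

(2, 24)

tangent at (3, 23): λ = (3·3² + 27)/(2·23) ≡ 23/15. 15⁻¹ ≡ 29 (mod 31), so λ ≡ 23·29 ≡ 16.
  x = λ² - 3 - 3 = 256 - 6 ≡ 2; y = λ·(3 - 2) - 23 ≡ 24. → (2, 24)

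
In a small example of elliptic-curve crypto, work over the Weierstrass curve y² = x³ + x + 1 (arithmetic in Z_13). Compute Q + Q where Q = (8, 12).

(11, 11)

tangent at (8, 12): λ = (3·8² + 1)/(2·12) ≡ 11/11. 11⁻¹ ≡ 6 (mod 13), so λ ≡ 11·6 ≡ 1.
  x = λ² - 8 - 8 = 1 - 16 ≡ 11; y = λ·(8 - 11) - 12 ≡ 11. → (11, 11)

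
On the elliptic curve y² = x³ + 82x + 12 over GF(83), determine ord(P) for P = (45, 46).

10

2P: tangent at (45, 46): λ = (3·45² + 82)/(2·46) ≡ 15/9. 9⁻¹ ≡ 37 (mod 83), so λ ≡ 15·37 ≡ 57.
  x = λ² - 45 - 45 = 3249 - 90 ≡ 5; y = λ·(45 - 5) - 46 ≡ 76. → (5, 76)
3P: (5, 76) + (45, 46). λ = (46 - 76)/(45 - 5) ≡ 53/40 mod 83. 40⁻¹ ≡ 27 (mod 83), so λ ≡ 20.
  x = λ² - 5 - 45 = 400 - 50 ≡ 18; y = λ·(5 - 18) - 76 ≡ 79. → (18, 79)
4P: (18, 79) + (45, 46). λ = (46 - 79)/(45 - 18) ≡ 50/27 mod 83. 27⁻¹ ≡ 40 (mod 83), so λ ≡ 8.
  x = λ² - 18 - 45 = 64 - 63 ≡ 1; y = λ·(18 - 1) - 79 ≡ 57. → (1, 57)
5P: (1, 57) + (45, 46). λ = (46 - 57)/(45 - 1) ≡ 72/44 mod 83. 44⁻¹ ≡ 17 (mod 83), so λ ≡ 62.
  x = λ² - 1 - 45 = 3844 - 46 ≡ 63; y = λ·(1 - 63) - 57 ≡ 0. → (63, 0)
6P: (63, 0) + (45, 46). λ = (46 - 0)/(45 - 63) ≡ 46/65 mod 83. 65⁻¹ ≡ 23 (mod 83) since 65·23 = 1495 ≡ 1, so λ ≡ 62.
  x = λ² - 63 - 45 = 3844 - 108 ≡ 1; y = λ·(63 - 1) - 0 ≡ 26. → (1, 26)
7P: (1, 26) + (45, 46). λ = (46 - 26)/(45 - 1) ≡ 20/44 mod 83. 44⁻¹ ≡ 17 (mod 83), so λ ≡ 8.
  x = λ² - 1 - 45 = 64 - 46 ≡ 18; y = λ·(1 - 18) - 26 ≡ 4. → (18, 4)
8P: (18, 4) + (45, 46). λ = (46 - 4)/(45 - 18) ≡ 42/27 mod 83. 27⁻¹ ≡ 40 (mod 83) since 27·40 = 1080 ≡ 1, so λ ≡ 20.
  x = λ² - 18 - 45 = 400 - 63 ≡ 5; y = λ·(18 - 5) - 4 ≡ 7. → (5, 7)
9P: (5, 7) + (45, 46). λ = (46 - 7)/(45 - 5) ≡ 39/40 mod 83. 40⁻¹ ≡ 27 (mod 83) since 40·27 = 1080 ≡ 1, so λ ≡ 57.
  x = λ² - 5 - 45 = 3249 - 50 ≡ 45; y = λ·(5 - 45) - 7 ≡ 37. → (45, 37)
10P: (45, 37) + (45, 46): same x and y₁ ≡ -y₂, so the sum is the point at infinity.
10P = the point at infinity, so the order is 10.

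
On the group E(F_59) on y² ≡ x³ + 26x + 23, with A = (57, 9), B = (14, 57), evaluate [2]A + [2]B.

(21, 53)

First 2A:
Repeated addition: build up to 2A.
2A: tangent at (57, 9): λ = (3·57² + 26)/(2·9) ≡ 38/18. 18⁻¹ ≡ 23 (mod 59), so λ ≡ 38·23 ≡ 48.
  x = λ² - 57 - 57 = 2304 - 114 ≡ 7; y = λ·(57 - 7) - 9 ≡ 31. → (7, 31)
2A = (7, 31).
Next 2B:
Repeated addition: build up to 2B.
2B: tangent at (14, 57): λ = (3·14² + 26)/(2·57) ≡ 24/55. 55⁻¹ ≡ 44 (mod 59) since 55·44 = 2420 ≡ 1, so λ ≡ 24·44 ≡ 53.
  x = λ² - 14 - 14 = 2809 - 28 ≡ 8; y = λ·(14 - 8) - 57 ≡ 25. → (8, 25)
2B = (8, 25).
Finally 2A + 2B:
(7, 31) + (8, 25). λ = (25 - 31)/(8 - 7) ≡ 53/1 mod 59. 1⁻¹ ≡ 1 (mod 59) since 1·1 = 1 ≡ 1, so λ ≡ 53.
  x = λ² - 7 - 8 = 2809 - 15 ≡ 21; y = λ·(7 - 21) - 31 ≡ 53. → (21, 53)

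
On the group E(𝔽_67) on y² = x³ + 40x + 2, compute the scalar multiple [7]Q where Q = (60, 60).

Repeated addition: build up to 7Q.
2Q: tangent at (60, 60): λ = (3·60² + 40)/(2·60) ≡ 53/53. 53⁻¹ ≡ 43 (mod 67), so λ ≡ 53·43 ≡ 1.
  x = λ² - 60 - 60 = 1 - 120 ≡ 15; y = λ·(60 - 15) - 60 ≡ 52. → (15, 52)
3Q: (15, 52) + (60, 60). λ = (60 - 52)/(60 - 15) ≡ 8/45 mod 67. 45⁻¹ ≡ 3 (mod 67) since 45·3 = 135 ≡ 1, so λ ≡ 24.
  x = λ² - 15 - 60 = 576 - 75 ≡ 32; y = λ·(15 - 32) - 52 ≡ 9. → (32, 9)
4Q: (32, 9) + (60, 60). λ = (60 - 9)/(60 - 32) ≡ 51/28 mod 67. 28⁻¹ ≡ 12 (mod 67) since 28·12 = 336 ≡ 1, so λ ≡ 9.
  x = λ² - 32 - 60 = 81 - 92 ≡ 56; y = λ·(32 - 56) - 9 ≡ 43. → (56, 43)
5Q: (56, 43) + (60, 60). λ = (60 - 43)/(60 - 56) ≡ 17/4 mod 67. 4⁻¹ ≡ 17 (mod 67), so λ ≡ 21.
  x = λ² - 56 - 60 = 441 - 116 ≡ 57; y = λ·(56 - 57) - 43 ≡ 3. → (57, 3)
6Q: (57, 3) + (60, 60). λ = (60 - 3)/(60 - 57) ≡ 57/3 mod 67. 3⁻¹ ≡ 45 (mod 67), so λ ≡ 19.
  x = λ² - 57 - 60 = 361 - 117 ≡ 43; y = λ·(57 - 43) - 3 ≡ 62. → (43, 62)
7Q: (43, 62) + (60, 60). λ = (60 - 62)/(60 - 43) ≡ 65/17 mod 67. 17⁻¹ ≡ 4 (mod 67), so λ ≡ 59.
  x = λ² - 43 - 60 = 3481 - 103 ≡ 28; y = λ·(43 - 28) - 62 ≡ 19. → (28, 19)

(28, 19)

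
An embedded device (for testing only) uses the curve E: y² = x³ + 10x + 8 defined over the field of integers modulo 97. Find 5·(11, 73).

(0, 28)

Write P = (11, 73).
Double-and-add on 5 = (101)₂. Start with P = (11, 73) for the leading 1-bit.
double: tangent at (11, 73): λ = (3·11² + 10)/(2·73) ≡ 82/49. 49⁻¹ ≡ 2 (mod 97) since 49·2 = 98 ≡ 1, so λ ≡ 82·2 ≡ 67.
  x = λ² - 11 - 11 = 4489 - 22 ≡ 5; y = λ·(11 - 5) - 73 ≡ 38. → (5, 38)
double: tangent at (5, 38): λ = (3·5² + 10)/(2·38) ≡ 85/76. 76⁻¹ ≡ 60 (mod 97), so λ ≡ 85·60 ≡ 56.
  x = λ² - 5 - 5 = 3136 - 10 ≡ 22; y = λ·(5 - 22) - 38 ≡ 77. → (22, 77)
add P: (22, 77) + (11, 73). λ = (73 - 77)/(11 - 22) ≡ 93/86 mod 97. 86⁻¹ ≡ 44 (mod 97) since 86·44 = 3784 ≡ 1, so λ ≡ 18.
  x = λ² - 22 - 11 = 324 - 33 ≡ 0; y = λ·(22 - 0) - 77 ≡ 28. → (0, 28)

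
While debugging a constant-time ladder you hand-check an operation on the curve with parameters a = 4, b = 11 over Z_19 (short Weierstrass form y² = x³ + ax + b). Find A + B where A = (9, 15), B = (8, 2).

(0, 7)

(9, 15) + (8, 2). λ = (2 - 15)/(8 - 9) ≡ 6/18 mod 19. 18⁻¹ ≡ 18 (mod 19) since 18·18 = 324 ≡ 1, so λ ≡ 13.
  x = λ² - 9 - 8 = 169 - 17 ≡ 0; y = λ·(9 - 0) - 15 ≡ 7. → (0, 7)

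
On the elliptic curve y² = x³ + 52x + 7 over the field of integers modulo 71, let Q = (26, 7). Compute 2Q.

tangent at (26, 7): λ = (3·26² + 52)/(2·7) ≡ 21/14. 14⁻¹ ≡ 66 (mod 71) since 14·66 = 924 ≡ 1, so λ ≡ 21·66 ≡ 37.
  x = λ² - 26 - 26 = 1369 - 52 ≡ 39; y = λ·(26 - 39) - 7 ≡ 9. → (39, 9)

(39, 9)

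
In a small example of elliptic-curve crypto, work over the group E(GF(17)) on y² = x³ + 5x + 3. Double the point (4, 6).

(1, 3)

tangent at (4, 6): λ = (3·4² + 5)/(2·6) ≡ 2/12. 12⁻¹ ≡ 10 (mod 17), so λ ≡ 2·10 ≡ 3.
  x = λ² - 4 - 4 = 9 - 8 ≡ 1; y = λ·(4 - 1) - 6 ≡ 3. → (1, 3)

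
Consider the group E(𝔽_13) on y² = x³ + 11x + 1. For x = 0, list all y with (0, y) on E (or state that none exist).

1, 12

x³ + 11x + 1 = 1 ≡ 1 (mod 13).
Square roots of 1 mod 13: 1 and 12 (since 1² = 1 ≡ 1).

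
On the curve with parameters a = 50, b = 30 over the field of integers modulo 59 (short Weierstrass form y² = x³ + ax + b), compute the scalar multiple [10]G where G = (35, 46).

(54, 56)

Double-and-add on 10 = (1010)₂. Start with G = (35, 46) for the leading 1-bit.
double: tangent at (35, 46): λ = (3·35² + 50)/(2·46) ≡ 8/33. 33⁻¹ ≡ 34 (mod 59), so λ ≡ 8·34 ≡ 36.
  x = λ² - 35 - 35 = 1296 - 70 ≡ 46; y = λ·(35 - 46) - 46 ≡ 30. → (46, 30)
double: tangent at (46, 30): λ = (3·46² + 50)/(2·30) ≡ 26/1. 1⁻¹ ≡ 1 (mod 59) since 1·1 = 1 ≡ 1, so λ ≡ 26·1 ≡ 26.
  x = λ² - 46 - 46 = 676 - 92 ≡ 53; y = λ·(46 - 53) - 30 ≡ 24. → (53, 24)
add G: (53, 24) + (35, 46). λ = (46 - 24)/(35 - 53) ≡ 22/41 mod 59. 41⁻¹ ≡ 36 (mod 59), so λ ≡ 25.
  x = λ² - 53 - 35 = 625 - 88 ≡ 6; y = λ·(53 - 6) - 24 ≡ 30. → (6, 30)
double: tangent at (6, 30): λ = (3·6² + 50)/(2·30) ≡ 40/1. 1⁻¹ ≡ 1 (mod 59), so λ ≡ 40·1 ≡ 40.
  x = λ² - 6 - 6 = 1600 - 12 ≡ 54; y = λ·(6 - 54) - 30 ≡ 56. → (54, 56)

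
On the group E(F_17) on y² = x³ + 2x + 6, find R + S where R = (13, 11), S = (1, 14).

(2, 16)

(13, 11) + (1, 14). λ = (14 - 11)/(1 - 13) ≡ 3/5 mod 17. 5⁻¹ ≡ 7 (mod 17), so λ ≡ 4.
  x = λ² - 13 - 1 = 16 - 14 ≡ 2; y = λ·(13 - 2) - 11 ≡ 16. → (2, 16)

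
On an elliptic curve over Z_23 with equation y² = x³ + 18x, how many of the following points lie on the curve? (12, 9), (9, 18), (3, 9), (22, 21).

(12, 9): 9² ≡ 12, rhs ≡ 12 → on.
(9, 18): 18² ≡ 2, rhs ≡ 17 → off.
(3, 9): 9² ≡ 12, rhs ≡ 12 → on.
(22, 21): 21² ≡ 4, rhs ≡ 4 → on.

3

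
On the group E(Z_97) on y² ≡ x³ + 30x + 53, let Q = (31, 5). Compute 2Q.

(38, 22)

tangent at (31, 5): λ = (3·31² + 30)/(2·5) ≡ 3/10. 10⁻¹ ≡ 68 (mod 97), so λ ≡ 3·68 ≡ 10.
  x = λ² - 31 - 31 = 100 - 62 ≡ 38; y = λ·(31 - 38) - 5 ≡ 22. → (38, 22)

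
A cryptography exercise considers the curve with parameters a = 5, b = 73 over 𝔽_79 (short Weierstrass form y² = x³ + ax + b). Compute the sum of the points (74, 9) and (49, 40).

(74, 9) + (49, 40). λ = (40 - 9)/(49 - 74) ≡ 31/54 mod 79. 54⁻¹ ≡ 60 (mod 79) since 54·60 = 3240 ≡ 1, so λ ≡ 43.
  x = λ² - 74 - 49 = 1849 - 123 ≡ 67; y = λ·(74 - 67) - 9 ≡ 55. → (67, 55)

(67, 55)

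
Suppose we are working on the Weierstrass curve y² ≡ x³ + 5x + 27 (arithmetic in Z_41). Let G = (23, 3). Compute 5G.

Double-and-add on 5 = (101)₂. Start with G = (23, 3) for the leading 1-bit.
double: tangent at (23, 3): λ = (3·23² + 5)/(2·3) ≡ 34/6. 6⁻¹ ≡ 7 (mod 41), so λ ≡ 34·7 ≡ 33.
  x = λ² - 23 - 23 = 1089 - 46 ≡ 18; y = λ·(23 - 18) - 3 ≡ 39. → (18, 39)
double: tangent at (18, 39): λ = (3·18² + 5)/(2·39) ≡ 34/37. 37⁻¹ ≡ 10 (mod 41), so λ ≡ 34·10 ≡ 12.
  x = λ² - 18 - 18 = 144 - 36 ≡ 26; y = λ·(18 - 26) - 39 ≡ 29. → (26, 29)
add G: (26, 29) + (23, 3). λ = (3 - 29)/(23 - 26) ≡ 15/38 mod 41. 38⁻¹ ≡ 27 (mod 41), so λ ≡ 36.
  x = λ² - 26 - 23 = 1296 - 49 ≡ 17; y = λ·(26 - 17) - 29 ≡ 8. → (17, 8)

(17, 8)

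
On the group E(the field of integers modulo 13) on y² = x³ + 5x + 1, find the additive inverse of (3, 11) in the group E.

-(3, 11) = (3, -11 mod 13) = (3, 2).

(3, 2)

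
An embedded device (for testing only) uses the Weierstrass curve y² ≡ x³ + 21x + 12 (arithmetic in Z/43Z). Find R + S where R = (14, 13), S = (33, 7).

(14, 13) + (33, 7). λ = (7 - 13)/(33 - 14) ≡ 37/19 mod 43. 19⁻¹ ≡ 34 (mod 43) since 19·34 = 646 ≡ 1, so λ ≡ 11.
  x = λ² - 14 - 33 = 121 - 47 ≡ 31; y = λ·(14 - 31) - 13 ≡ 15. → (31, 15)

(31, 15)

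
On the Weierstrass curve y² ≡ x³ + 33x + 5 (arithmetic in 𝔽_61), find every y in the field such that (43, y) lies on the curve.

x³ + 33x + 5 = 80931 ≡ 45 (mod 61).
Square roots of 45 mod 61: 17 and 44 (since 17² = 289 ≡ 45).

17, 44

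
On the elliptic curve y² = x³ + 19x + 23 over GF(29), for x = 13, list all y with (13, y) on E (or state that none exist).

none

x³ + 19x + 23 = 2467 ≡ 2 (mod 29).
2 is a non-residue mod 29; no y exists.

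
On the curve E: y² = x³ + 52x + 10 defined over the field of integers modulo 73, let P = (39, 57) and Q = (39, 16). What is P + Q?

The two points share x = 39 and their y-coordinates satisfy 57 + 16 ≡ 0 (mod 73), so they are inverses. Their sum is ∞.

O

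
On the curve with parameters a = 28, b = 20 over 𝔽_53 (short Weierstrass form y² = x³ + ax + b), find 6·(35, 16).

Write G = (35, 16).
Double-and-add on 6 = (110)₂. Start with G = (35, 16) for the leading 1-bit.
double: tangent at (35, 16): λ = (3·35² + 28)/(2·16) ≡ 46/32. 32⁻¹ ≡ 5 (mod 53) since 32·5 = 160 ≡ 1, so λ ≡ 46·5 ≡ 18.
  x = λ² - 35 - 35 = 324 - 70 ≡ 42; y = λ·(35 - 42) - 16 ≡ 17. → (42, 17)
add G: (42, 17) + (35, 16). λ = (16 - 17)/(35 - 42) ≡ 52/46 mod 53. 46⁻¹ ≡ 15 (mod 53), so λ ≡ 38.
  x = λ² - 42 - 35 = 1444 - 77 ≡ 42; y = λ·(42 - 42) - 17 ≡ 36. → (42, 36)
double: tangent at (42, 36): λ = (3·42² + 28)/(2·36) ≡ 20/19. 19⁻¹ ≡ 14 (mod 53), so λ ≡ 20·14 ≡ 15.
  x = λ² - 42 - 42 = 225 - 84 ≡ 35; y = λ·(42 - 35) - 36 ≡ 16. → (35, 16)

(35, 16)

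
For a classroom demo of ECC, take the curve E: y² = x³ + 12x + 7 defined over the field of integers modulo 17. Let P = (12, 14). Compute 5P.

Repeated addition: build up to 5P.
2P: tangent at (12, 14): λ = (3·12² + 12)/(2·14) ≡ 2/11. 11⁻¹ ≡ 14 (mod 17), so λ ≡ 2·14 ≡ 11.
  x = λ² - 12 - 12 = 121 - 24 ≡ 12; y = λ·(12 - 12) - 14 ≡ 3. → (12, 3)
3P: (12, 3) + (12, 14): same x and y₁ ≡ -y₂, so the sum is 𝒪.
4P: 𝒪 + (12, 14) = (12, 14) (identity).
5P: tangent at (12, 14): λ = (3·12² + 12)/(2·14) ≡ 2/11. 11⁻¹ ≡ 14 (mod 17) since 11·14 = 154 ≡ 1, so λ ≡ 2·14 ≡ 11.
  x = λ² - 12 - 12 = 121 - 24 ≡ 12; y = λ·(12 - 12) - 14 ≡ 3. → (12, 3)

(12, 3)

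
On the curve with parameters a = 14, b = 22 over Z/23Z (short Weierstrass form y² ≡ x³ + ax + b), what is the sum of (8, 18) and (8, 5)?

The two points share x = 8 and their y-coordinates satisfy 18 + 5 ≡ 0 (mod 23), so they are inverses. Their sum is O.

O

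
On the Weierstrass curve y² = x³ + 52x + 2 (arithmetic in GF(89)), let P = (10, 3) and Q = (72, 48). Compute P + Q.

(79, 23)

(10, 3) + (72, 48). λ = (48 - 3)/(72 - 10) ≡ 45/62 mod 89. 62⁻¹ ≡ 56 (mod 89), so λ ≡ 28.
  x = λ² - 10 - 72 = 784 - 82 ≡ 79; y = λ·(10 - 79) - 3 ≡ 23. → (79, 23)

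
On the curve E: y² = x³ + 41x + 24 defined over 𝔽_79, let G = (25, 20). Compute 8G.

Double-and-add on 8 = (1000)₂. Start with G = (25, 20) for the leading 1-bit.
double: tangent at (25, 20): λ = (3·25² + 41)/(2·20) ≡ 20/40. 40⁻¹ ≡ 2 (mod 79), so λ ≡ 20·2 ≡ 40.
  x = λ² - 25 - 25 = 1600 - 50 ≡ 49; y = λ·(25 - 49) - 20 ≡ 47. → (49, 47)
double: tangent at (49, 47): λ = (3·49² + 41)/(2·47) ≡ 55/15. 15⁻¹ ≡ 58 (mod 79) since 15·58 = 870 ≡ 1, so λ ≡ 55·58 ≡ 30.
  x = λ² - 49 - 49 = 900 - 98 ≡ 12; y = λ·(49 - 12) - 47 ≡ 36. → (12, 36)
double: tangent at (12, 36): λ = (3·12² + 41)/(2·36) ≡ 78/72. 72⁻¹ ≡ 45 (mod 79), so λ ≡ 78·45 ≡ 34.
  x = λ² - 12 - 12 = 1156 - 24 ≡ 26; y = λ·(12 - 26) - 36 ≡ 41. → (26, 41)

(26, 41)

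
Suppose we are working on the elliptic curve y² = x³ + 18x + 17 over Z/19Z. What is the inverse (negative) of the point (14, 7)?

-(14, 7) = (14, -7 mod 19) = (14, 12).

(14, 12)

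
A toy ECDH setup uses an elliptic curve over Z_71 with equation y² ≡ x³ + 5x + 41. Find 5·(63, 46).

Write P = (63, 46).
Double-and-add on 5 = (101)₂. Start with P = (63, 46) for the leading 1-bit.
double: tangent at (63, 46): λ = (3·63² + 5)/(2·46) ≡ 55/21. 21⁻¹ ≡ 44 (mod 71), so λ ≡ 55·44 ≡ 6.
  x = λ² - 63 - 63 = 36 - 126 ≡ 52; y = λ·(63 - 52) - 46 ≡ 20. → (52, 20)
double: tangent at (52, 20): λ = (3·52² + 5)/(2·20) ≡ 23/40. 40⁻¹ ≡ 16 (mod 71), so λ ≡ 23·16 ≡ 13.
  x = λ² - 52 - 52 = 169 - 104 ≡ 65; y = λ·(52 - 65) - 20 ≡ 24. → (65, 24)
add P: (65, 24) + (63, 46). λ = (46 - 24)/(63 - 65) ≡ 22/69 mod 71. 69⁻¹ ≡ 35 (mod 71) since 69·35 = 2415 ≡ 1, so λ ≡ 60.
  x = λ² - 65 - 63 = 3600 - 128 ≡ 64; y = λ·(65 - 64) - 24 ≡ 36. → (64, 36)

(64, 36)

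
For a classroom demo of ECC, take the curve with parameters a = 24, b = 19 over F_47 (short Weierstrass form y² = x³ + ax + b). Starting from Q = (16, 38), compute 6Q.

Double-and-add on 6 = (110)₂. Start with Q = (16, 38) for the leading 1-bit.
double: tangent at (16, 38): λ = (3·16² + 24)/(2·38) ≡ 40/29. 29⁻¹ ≡ 13 (mod 47), so λ ≡ 40·13 ≡ 3.
  x = λ² - 16 - 16 = 9 - 32 ≡ 24; y = λ·(16 - 24) - 38 ≡ 32. → (24, 32)
add Q: (24, 32) + (16, 38). λ = (38 - 32)/(16 - 24) ≡ 6/39 mod 47. 39⁻¹ ≡ 41 (mod 47), so λ ≡ 11.
  x = λ² - 24 - 16 = 121 - 40 ≡ 34; y = λ·(24 - 34) - 32 ≡ 46. → (34, 46)
double: tangent at (34, 46): λ = (3·34² + 24)/(2·46) ≡ 14/45. 45⁻¹ ≡ 23 (mod 47) since 45·23 = 1035 ≡ 1, so λ ≡ 14·23 ≡ 40.
  x = λ² - 34 - 34 = 1600 - 68 ≡ 28; y = λ·(34 - 28) - 46 ≡ 6. → (28, 6)

(28, 6)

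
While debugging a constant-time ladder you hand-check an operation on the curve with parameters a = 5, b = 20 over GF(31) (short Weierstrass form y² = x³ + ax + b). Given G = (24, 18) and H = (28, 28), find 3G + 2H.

(24, 13)

First 3G:
Repeated addition: build up to 3G.
2G: tangent at (24, 18): λ = (3·24² + 5)/(2·18) ≡ 28/5. 5⁻¹ ≡ 25 (mod 31), so λ ≡ 28·25 ≡ 18.
  x = λ² - 24 - 24 = 324 - 48 ≡ 28; y = λ·(24 - 28) - 18 ≡ 3. → (28, 3)
3G: (28, 3) + (24, 18). λ = (18 - 3)/(24 - 28) ≡ 15/27 mod 31. 27⁻¹ ≡ 23 (mod 31), so λ ≡ 4.
  x = λ² - 28 - 24 = 16 - 52 ≡ 26; y = λ·(28 - 26) - 3 ≡ 5. → (26, 5)
3G = (26, 5).
Next 2H:
Repeated addition: build up to 2H.
2H: tangent at (28, 28): λ = (3·28² + 5)/(2·28) ≡ 1/25. 25⁻¹ ≡ 5 (mod 31), so λ ≡ 1·5 ≡ 5.
  x = λ² - 28 - 28 = 25 - 56 ≡ 0; y = λ·(28 - 0) - 28 ≡ 19. → (0, 19)
2H = (0, 19).
Finally 3G + 2H:
(26, 5) + (0, 19). λ = (19 - 5)/(0 - 26) ≡ 14/5 mod 31. 5⁻¹ ≡ 25 (mod 31), so λ ≡ 9.
  x = λ² - 26 - 0 = 81 - 26 ≡ 24; y = λ·(26 - 24) - 5 ≡ 13. → (24, 13)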